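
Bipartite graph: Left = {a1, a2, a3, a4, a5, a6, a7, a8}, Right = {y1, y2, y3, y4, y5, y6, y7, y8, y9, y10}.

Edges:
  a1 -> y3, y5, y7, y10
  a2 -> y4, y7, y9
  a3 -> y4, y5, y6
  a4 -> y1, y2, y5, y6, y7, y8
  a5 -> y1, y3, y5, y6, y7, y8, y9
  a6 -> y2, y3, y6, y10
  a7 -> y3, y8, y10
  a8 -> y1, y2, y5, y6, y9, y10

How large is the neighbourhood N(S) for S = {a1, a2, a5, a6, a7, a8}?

10

The union of neighbours of {a1, a2, a5, a6, a7, a8} is {y1, y2, y3, y4, y5, y6, y7, y8, y9, y10}, which has 10 elements.
Since |N(S)| = 10 ≥ |S| = 6, Hall's condition holds for this subset.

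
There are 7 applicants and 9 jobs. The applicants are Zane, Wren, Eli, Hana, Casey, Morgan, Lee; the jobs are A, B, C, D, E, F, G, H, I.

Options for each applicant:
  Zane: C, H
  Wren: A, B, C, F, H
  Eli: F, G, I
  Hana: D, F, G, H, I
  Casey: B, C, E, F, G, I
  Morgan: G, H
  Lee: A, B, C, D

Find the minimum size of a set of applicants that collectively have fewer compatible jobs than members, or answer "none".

none

A matching saturating every applicant exists, for instance Zane→C, Wren→A, Eli→F, Hana→H, Casey→E, Morgan→G, Lee→B.
By Hall's marriage theorem, this means |N(S)| ≥ |S| for every subset S, so no violating subset exists.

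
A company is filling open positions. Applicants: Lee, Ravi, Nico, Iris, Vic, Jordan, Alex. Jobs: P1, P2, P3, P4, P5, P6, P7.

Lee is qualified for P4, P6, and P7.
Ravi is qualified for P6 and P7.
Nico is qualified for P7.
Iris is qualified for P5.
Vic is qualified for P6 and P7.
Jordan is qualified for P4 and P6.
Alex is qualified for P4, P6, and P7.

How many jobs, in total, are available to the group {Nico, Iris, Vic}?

3

The union of neighbours of {Nico, Iris, Vic} is {P5, P6, P7}, which has 3 elements.
Since |N(S)| = 3 ≥ |S| = 3, Hall's condition holds for this subset.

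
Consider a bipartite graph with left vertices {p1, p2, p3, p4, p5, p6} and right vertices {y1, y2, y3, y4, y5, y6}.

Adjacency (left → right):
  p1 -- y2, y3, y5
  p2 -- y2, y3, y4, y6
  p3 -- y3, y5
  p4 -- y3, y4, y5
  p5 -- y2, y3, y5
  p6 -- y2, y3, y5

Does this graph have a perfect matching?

The set {p1, p3, p5, p6} has only 3 neighbours ({y2, y3, y5}), so by Hall's theorem at most 5 of the 6 left vertices can be matched.
Hence no matching covers every left vertex.

No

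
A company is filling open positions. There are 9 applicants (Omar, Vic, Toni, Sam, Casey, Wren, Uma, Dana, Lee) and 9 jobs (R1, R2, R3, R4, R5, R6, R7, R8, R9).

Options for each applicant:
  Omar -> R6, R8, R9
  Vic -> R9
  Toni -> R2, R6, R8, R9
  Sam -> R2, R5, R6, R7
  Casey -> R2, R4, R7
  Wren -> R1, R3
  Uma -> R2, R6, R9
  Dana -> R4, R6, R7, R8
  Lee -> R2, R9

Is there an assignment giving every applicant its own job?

No

The set {Omar, Vic, Toni, Uma, Lee} has only 4 neighbours ({R2, R6, R8, R9}), so by Hall's theorem at most 8 of the 9 applicants can be matched.
Hence no matching covers every applicant.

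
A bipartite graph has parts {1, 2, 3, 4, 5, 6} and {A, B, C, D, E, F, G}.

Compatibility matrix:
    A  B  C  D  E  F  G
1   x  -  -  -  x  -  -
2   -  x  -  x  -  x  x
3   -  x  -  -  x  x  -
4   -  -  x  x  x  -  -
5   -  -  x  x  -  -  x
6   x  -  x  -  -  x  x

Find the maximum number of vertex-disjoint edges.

6

For example, pair 1–A, 2–B, 3–E, 4–C, 5–G, 6–F.
All 6 left vertices are matched, so no larger matching exists.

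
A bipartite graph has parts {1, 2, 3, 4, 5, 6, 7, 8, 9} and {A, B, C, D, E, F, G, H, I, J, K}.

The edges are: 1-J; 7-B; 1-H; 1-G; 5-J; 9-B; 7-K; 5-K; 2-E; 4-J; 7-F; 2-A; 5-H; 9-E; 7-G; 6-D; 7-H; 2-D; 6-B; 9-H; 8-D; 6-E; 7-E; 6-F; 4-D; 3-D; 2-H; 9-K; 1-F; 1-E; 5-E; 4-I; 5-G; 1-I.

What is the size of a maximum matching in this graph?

8

One maximum matching: 1→J, 2→H, 3→D, 4→I, 5→K, 6→E, 7→G, 9→B.
The set {3, 8} has only 1 neighbour ({D}), so by Hall's theorem at most 8 of the 9 left vertices can be matched.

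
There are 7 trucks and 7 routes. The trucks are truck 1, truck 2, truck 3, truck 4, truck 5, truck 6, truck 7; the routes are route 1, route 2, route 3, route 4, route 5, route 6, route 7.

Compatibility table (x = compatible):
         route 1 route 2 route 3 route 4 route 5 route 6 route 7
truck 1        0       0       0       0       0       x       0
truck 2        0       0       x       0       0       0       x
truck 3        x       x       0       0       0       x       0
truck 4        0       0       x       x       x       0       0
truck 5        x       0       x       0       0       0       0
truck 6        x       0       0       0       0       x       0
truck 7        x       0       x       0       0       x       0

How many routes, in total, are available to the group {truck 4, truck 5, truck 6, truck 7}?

The union of neighbours of {truck 4, truck 5, truck 6, truck 7} is {route 1, route 3, route 4, route 5, route 6}, which has 5 elements.
Since |N(S)| = 5 ≥ |S| = 4, Hall's condition holds for this subset.

5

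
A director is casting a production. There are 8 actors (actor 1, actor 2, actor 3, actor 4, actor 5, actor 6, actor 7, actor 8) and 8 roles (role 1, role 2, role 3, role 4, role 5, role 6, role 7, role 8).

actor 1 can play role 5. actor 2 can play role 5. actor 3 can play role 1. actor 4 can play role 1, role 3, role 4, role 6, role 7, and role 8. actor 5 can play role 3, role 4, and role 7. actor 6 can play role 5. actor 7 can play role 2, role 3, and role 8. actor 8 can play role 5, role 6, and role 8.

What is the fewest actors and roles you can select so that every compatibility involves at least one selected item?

The 6 edges actor 1–role 5, actor 3–role 1, actor 4–role 6, actor 5–role 7, actor 7–role 3, actor 8–role 8 form a matching, so any vertex cover needs at least 6 vertices (one per matched edge).
Conversely {actor 3, actor 4, actor 5, actor 7, actor 8, role 5} meets every edge and has exactly 6 vertices, so 6 is optimal.

6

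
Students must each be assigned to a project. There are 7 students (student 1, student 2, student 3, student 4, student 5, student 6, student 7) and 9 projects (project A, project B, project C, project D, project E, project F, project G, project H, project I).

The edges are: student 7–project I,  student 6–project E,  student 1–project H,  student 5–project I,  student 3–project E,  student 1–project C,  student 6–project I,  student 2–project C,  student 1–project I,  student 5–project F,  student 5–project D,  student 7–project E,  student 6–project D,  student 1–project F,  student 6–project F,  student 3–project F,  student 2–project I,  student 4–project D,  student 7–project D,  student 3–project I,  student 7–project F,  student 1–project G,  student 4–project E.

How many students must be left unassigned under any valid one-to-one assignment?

1

One maximum matching: student 1→project G, student 2→project C, student 3→project E, student 4→project D, student 5→project F, student 6→project I.
The set {student 3, student 4, student 5, student 6, student 7} has only 4 neighbours ({project D, project E, project F, project I}), so by Hall's theorem at most 6 of the 7 students can be matched.
That matches 6 of the 7, leaving 1 unmatched; no matching can do better.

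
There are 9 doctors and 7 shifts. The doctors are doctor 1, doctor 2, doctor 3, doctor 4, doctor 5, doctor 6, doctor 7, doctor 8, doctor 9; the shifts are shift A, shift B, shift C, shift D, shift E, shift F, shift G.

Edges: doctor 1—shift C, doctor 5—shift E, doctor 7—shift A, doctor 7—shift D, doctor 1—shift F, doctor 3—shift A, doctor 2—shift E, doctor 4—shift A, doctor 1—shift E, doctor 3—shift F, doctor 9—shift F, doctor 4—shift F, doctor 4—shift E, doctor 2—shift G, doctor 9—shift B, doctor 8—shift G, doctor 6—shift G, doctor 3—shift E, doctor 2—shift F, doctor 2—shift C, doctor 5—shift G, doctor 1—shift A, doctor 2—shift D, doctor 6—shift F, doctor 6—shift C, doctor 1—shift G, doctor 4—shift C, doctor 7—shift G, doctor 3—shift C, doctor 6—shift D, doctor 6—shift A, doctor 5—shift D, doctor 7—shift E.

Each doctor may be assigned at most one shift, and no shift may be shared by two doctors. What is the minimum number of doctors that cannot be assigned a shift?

A valid assignment of size 7: doctor 1–shift F, doctor 2–shift D, doctor 3–shift A, doctor 4–shift C, doctor 5–shift E, doctor 6–shift G, doctor 9–shift B.
The set {doctor 1, doctor 2, doctor 3, doctor 4, doctor 5, doctor 6, doctor 7, doctor 8} has only 6 neighbours ({shift A, shift C, shift D, shift E, shift F, shift G}), so by Hall's theorem at most 7 of the 9 doctors can be matched.
That matches 7 of the 9, leaving 2 unmatched; no matching can do better.

2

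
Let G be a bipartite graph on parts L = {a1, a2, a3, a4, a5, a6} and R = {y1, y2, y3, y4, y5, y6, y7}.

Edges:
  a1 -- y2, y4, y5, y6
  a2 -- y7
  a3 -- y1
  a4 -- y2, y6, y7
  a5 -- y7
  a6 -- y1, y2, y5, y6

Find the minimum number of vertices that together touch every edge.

5

A maximum matching has 5 edges (e.g. a1–y5, a2–y7, a3–y1, a4–y6, a6–y2).
By König's theorem the minimum vertex cover has the same size. One such cover is {a1, a3, a4, a6, y7}.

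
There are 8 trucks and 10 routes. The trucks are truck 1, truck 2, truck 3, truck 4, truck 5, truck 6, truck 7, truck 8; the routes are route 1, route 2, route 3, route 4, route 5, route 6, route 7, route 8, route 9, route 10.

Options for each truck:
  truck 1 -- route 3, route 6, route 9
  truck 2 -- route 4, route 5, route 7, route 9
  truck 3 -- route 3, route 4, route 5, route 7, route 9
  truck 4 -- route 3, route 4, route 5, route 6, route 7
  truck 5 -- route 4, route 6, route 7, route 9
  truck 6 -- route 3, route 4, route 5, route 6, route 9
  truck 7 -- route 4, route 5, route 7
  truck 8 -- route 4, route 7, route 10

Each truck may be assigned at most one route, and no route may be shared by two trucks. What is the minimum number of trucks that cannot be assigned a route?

1

For example, pair truck 1–route 6, truck 2–route 5, truck 3–route 9, truck 4–route 3, truck 5–route 7, truck 6–route 4, truck 8–route 10.
The set {truck 1, truck 2, truck 3, truck 4, truck 5, truck 6, truck 7} has only 6 neighbours ({route 3, route 4, route 5, route 6, route 7, route 9}), so by Hall's theorem at most 7 of the 8 trucks can be matched.
That matches 7 of the 8, leaving 1 unmatched; no matching can do better.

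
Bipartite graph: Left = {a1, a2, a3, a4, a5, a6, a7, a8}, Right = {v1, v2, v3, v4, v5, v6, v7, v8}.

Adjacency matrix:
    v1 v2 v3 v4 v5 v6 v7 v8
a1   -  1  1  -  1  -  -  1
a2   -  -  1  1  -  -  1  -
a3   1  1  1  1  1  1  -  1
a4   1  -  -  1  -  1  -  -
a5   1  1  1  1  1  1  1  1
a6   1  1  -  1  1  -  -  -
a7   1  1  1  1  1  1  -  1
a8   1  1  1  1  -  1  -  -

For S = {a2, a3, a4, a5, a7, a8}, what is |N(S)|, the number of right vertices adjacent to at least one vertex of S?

8

The union of neighbours of {a2, a3, a4, a5, a7, a8} is {v1, v2, v3, v4, v5, v6, v7, v8}, which has 8 elements.
Since |N(S)| = 8 ≥ |S| = 6, Hall's condition holds for this subset.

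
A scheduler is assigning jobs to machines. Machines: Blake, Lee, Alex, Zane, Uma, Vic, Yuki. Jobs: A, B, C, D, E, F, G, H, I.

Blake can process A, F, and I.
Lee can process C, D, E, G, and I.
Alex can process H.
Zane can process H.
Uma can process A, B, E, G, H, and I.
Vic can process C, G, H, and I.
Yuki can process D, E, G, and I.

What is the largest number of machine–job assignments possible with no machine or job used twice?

One maximum matching: Blake→I, Lee→G, Alex→H, Uma→A, Vic→C, Yuki→E.
The set {Alex, Zane} has only 1 neighbour ({H}), so by Hall's theorem at most 6 of the 7 machines can be matched.

6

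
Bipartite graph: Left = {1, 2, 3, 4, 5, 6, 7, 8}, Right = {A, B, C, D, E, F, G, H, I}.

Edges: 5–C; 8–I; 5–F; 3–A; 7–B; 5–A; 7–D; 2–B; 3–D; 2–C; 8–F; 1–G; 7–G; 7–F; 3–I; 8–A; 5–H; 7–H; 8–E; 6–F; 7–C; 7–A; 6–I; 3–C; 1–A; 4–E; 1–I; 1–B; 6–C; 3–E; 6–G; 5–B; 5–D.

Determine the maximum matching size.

For example, pair 1-B, 2-C, 3-D, 4-E, 5-A, 6-F, 7-G, 8-I.
This saturates every left vertex, so 8 is the maximum.

8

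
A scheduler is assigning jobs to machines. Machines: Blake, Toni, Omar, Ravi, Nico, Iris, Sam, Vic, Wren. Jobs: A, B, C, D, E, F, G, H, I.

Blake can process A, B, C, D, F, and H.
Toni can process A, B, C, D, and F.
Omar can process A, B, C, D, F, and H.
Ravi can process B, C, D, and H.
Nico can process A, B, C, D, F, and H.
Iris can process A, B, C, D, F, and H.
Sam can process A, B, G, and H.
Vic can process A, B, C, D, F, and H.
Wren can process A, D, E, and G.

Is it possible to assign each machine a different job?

The set {Blake, Toni, Omar, Ravi, Nico, Iris, Vic} has only 6 neighbours ({A, B, C, D, F, H}), so by Hall's theorem at most 8 of the 9 machines can be matched.
Hence no matching covers every machine.

No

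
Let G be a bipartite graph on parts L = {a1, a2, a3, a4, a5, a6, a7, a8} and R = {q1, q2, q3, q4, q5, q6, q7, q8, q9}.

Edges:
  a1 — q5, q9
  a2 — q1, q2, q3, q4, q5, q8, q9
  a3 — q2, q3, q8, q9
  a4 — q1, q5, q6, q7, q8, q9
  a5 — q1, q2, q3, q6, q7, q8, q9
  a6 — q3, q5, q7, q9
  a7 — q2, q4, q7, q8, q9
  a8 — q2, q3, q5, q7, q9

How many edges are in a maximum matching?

8

For example, pair a1–q5, a2–q1, a3–q8, a4–q7, a5–q6, a6–q3, a7–q4, a8–q9.
This saturates every left vertex, so 8 is the maximum.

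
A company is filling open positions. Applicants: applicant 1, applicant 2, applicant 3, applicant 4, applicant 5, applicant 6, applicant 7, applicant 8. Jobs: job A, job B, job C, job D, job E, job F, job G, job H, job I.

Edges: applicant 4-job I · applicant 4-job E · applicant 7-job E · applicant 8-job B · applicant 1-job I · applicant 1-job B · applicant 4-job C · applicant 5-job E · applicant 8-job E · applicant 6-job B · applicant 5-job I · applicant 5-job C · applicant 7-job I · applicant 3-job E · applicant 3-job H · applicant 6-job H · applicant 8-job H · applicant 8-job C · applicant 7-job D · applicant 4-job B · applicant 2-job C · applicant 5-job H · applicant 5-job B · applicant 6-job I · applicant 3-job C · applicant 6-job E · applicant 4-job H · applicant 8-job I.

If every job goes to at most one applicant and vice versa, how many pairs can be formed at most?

6

A valid assignment of size 6: applicant 1-job I, applicant 2-job C, applicant 3-job E, applicant 4-job B, applicant 5-job H, applicant 7-job D.
The set {applicant 1, applicant 2, applicant 3, applicant 4, applicant 5, applicant 6, applicant 8} has only 5 neighbours ({job B, job C, job E, job H, job I}), so by Hall's theorem at most 6 of the 8 applicants can be matched.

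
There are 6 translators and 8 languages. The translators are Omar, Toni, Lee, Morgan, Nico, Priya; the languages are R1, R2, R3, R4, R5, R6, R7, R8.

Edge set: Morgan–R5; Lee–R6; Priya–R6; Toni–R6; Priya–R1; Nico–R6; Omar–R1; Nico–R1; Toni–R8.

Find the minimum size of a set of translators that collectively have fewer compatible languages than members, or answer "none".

Take S = {Omar, Lee, Nico}. Its neighbourhood is {R1, R6}, so |N(S)| = 2 < |S| = 3.
Every subset of size less than 3 has at least as many neighbours as members, so 3 is the minimum.

3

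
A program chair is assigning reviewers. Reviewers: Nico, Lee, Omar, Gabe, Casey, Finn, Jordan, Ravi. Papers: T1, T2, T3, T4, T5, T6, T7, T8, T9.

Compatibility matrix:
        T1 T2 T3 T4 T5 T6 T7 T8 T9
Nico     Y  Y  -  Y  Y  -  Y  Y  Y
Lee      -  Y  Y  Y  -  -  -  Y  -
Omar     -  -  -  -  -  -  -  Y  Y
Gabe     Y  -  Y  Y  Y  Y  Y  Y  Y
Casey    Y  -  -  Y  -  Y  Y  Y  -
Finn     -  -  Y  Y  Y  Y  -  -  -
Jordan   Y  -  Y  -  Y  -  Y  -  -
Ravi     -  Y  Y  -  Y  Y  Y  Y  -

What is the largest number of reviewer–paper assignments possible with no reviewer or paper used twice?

8

One maximum matching: Nico→T1, Lee→T8, Omar→T9, Gabe→T3, Casey→T4, Finn→T6, Jordan→T5, Ravi→T7.
All 8 reviewers are matched, so no larger matching exists.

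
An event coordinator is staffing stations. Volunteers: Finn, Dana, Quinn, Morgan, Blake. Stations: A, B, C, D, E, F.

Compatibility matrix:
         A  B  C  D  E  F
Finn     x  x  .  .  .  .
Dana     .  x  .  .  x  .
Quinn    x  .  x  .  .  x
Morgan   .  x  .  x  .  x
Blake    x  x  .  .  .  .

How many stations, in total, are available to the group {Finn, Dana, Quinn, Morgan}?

6

The union of neighbours of {Finn, Dana, Quinn, Morgan} is {A, B, C, D, E, F}, which has 6 elements.
Since |N(S)| = 6 ≥ |S| = 4, Hall's condition holds for this subset.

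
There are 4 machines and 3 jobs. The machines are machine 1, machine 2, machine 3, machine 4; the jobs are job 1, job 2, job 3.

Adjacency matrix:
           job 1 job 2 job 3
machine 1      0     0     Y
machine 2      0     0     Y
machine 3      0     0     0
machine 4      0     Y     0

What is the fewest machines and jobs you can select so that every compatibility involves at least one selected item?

2

The 2 edges machine 1–job 3, machine 4–job 2 form a matching, so any vertex cover needs at least 2 vertices (one per matched edge).
Conversely {machine 4, job 3} meets every edge and has exactly 2 vertices, so 2 is optimal.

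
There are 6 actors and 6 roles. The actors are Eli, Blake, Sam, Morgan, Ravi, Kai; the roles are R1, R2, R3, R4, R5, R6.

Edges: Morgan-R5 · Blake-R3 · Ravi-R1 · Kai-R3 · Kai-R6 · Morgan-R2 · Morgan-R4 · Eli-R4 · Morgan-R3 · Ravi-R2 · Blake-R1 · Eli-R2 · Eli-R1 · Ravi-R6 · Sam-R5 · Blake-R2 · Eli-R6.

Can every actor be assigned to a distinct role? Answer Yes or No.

For example, pair Eli→R1, Blake→R3, Sam→R5, Morgan→R4, Ravi→R2, Kai→R6.
All 6 actors are covered.

Yes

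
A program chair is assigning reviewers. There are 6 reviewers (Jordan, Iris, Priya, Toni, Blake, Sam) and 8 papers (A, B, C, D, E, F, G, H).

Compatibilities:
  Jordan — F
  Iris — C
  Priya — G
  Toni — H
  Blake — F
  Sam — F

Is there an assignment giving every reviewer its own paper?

No

The set {Jordan, Blake, Sam} has only 1 neighbour ({F}), so by Hall's theorem at most 4 of the 6 reviewers can be matched.
Hence no matching covers every reviewer.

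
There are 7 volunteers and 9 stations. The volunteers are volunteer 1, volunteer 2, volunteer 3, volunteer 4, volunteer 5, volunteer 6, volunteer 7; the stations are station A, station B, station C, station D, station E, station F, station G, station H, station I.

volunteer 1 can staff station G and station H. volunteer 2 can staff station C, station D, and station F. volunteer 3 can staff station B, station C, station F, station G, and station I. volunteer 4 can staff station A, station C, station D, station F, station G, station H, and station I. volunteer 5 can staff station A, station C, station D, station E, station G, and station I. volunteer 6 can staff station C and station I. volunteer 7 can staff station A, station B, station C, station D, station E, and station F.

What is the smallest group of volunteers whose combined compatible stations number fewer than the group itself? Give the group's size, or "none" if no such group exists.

A matching saturating every volunteer exists, for instance volunteer 1→station H, volunteer 2→station D, volunteer 3→station I, volunteer 4→station F, volunteer 5→station G, volunteer 6→station C, volunteer 7→station B.
By Hall's marriage theorem, this means |N(S)| ≥ |S| for every subset S, so no violating subset exists.

none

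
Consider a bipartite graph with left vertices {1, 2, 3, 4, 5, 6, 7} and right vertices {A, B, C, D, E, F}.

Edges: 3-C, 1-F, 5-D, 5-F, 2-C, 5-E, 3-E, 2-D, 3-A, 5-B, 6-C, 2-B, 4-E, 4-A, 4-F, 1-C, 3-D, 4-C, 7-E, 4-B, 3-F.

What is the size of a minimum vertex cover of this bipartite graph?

6

A maximum matching has 6 edges (e.g. 1–F, 2–B, 3–D, 4–A, 5–E, 6–C).
By König's theorem the minimum vertex cover has the same size. One such cover is {A, B, C, D, E, F}.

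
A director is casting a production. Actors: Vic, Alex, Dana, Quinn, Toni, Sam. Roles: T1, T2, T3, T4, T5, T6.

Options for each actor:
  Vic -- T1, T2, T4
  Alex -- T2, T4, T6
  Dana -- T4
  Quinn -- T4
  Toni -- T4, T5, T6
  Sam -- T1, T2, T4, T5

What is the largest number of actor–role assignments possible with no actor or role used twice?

For example, pair Vic–T1, Alex–T6, Dana–T4, Toni–T5, Sam–T2.
The set {Dana, Quinn} has only 1 neighbour ({T4}), so by Hall's theorem at most 5 of the 6 actors can be matched.

5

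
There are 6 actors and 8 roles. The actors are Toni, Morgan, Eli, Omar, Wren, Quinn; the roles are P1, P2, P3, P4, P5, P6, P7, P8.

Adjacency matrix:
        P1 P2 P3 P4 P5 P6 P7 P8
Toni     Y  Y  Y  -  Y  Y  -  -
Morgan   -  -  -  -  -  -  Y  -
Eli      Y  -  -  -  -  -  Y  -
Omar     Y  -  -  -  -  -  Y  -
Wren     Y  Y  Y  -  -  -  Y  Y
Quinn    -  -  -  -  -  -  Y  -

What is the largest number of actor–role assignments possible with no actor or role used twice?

4

A valid assignment of size 4: Toni–P2, Morgan–P7, Eli–P1, Wren–P3.
The set {Morgan, Eli, Omar, Quinn} has only 2 neighbours ({P1, P7}), so by Hall's theorem at most 4 of the 6 actors can be matched.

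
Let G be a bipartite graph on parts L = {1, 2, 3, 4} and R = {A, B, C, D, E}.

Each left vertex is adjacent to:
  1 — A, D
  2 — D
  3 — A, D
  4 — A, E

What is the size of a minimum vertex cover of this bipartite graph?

3

{4, A, D} is a vertex cover of size 3: every edge has an endpoint in this set.
No smaller cover exists because 1–A, 2–D, 4–E is a matching of size 3, and a cover must include an endpoint of each of these disjoint edges (König's theorem).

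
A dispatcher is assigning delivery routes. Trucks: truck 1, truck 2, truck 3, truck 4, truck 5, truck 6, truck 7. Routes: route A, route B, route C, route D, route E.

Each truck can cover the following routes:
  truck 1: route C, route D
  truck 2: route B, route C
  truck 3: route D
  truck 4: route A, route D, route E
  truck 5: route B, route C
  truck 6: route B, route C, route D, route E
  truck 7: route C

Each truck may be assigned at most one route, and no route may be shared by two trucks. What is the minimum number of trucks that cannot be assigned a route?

For example, pair truck 1-route C, truck 2-route B, truck 3-route D, truck 4-route A, truck 6-route E.
The set {truck 1, truck 2, truck 3, truck 5, truck 7} has only 3 neighbours ({route B, route C, route D}), so by Hall's theorem at most 5 of the 7 trucks can be matched.
That matches 5 of the 7, leaving 2 unmatched; no matching can do better.

2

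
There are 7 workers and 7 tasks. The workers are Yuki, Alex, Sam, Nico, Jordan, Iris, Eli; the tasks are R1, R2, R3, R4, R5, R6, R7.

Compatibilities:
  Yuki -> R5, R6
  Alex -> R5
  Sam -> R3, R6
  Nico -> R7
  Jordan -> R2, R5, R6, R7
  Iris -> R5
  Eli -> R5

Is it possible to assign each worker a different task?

No

The set {Alex, Iris, Eli} has only 1 neighbour ({R5}), so by Hall's theorem at most 5 of the 7 workers can be matched.
Hence no matching covers every worker.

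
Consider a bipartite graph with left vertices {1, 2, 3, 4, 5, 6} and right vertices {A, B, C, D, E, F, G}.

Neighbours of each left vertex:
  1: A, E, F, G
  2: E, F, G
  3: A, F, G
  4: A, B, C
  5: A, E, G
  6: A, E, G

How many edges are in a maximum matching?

For example, pair 1-F, 2-G, 3-A, 4-B, 5-E.
The set {1, 2, 3, 5, 6} has only 4 neighbours ({A, E, F, G}), so by Hall's theorem at most 5 of the 6 left vertices can be matched.

5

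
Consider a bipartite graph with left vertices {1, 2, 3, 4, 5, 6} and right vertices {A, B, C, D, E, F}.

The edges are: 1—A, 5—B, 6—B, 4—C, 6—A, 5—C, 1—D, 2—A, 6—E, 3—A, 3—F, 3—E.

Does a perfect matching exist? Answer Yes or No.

One maximum matching: 1-D, 2-A, 3-F, 4-C, 5-B, 6-E.
Every left vertex is matched, so this is a perfect matching.

Yes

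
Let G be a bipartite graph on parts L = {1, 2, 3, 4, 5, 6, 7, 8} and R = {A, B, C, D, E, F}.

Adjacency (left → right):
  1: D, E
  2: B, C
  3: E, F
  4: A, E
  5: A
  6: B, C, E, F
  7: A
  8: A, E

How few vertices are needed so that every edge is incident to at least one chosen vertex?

A maximum matching has 6 edges (e.g. 1–D, 2–C, 3–F, 4–E, 5–A, 6–B).
By König's theorem the minimum vertex cover has the same size. One such cover is {1, 2, 3, 6, A, E}.

6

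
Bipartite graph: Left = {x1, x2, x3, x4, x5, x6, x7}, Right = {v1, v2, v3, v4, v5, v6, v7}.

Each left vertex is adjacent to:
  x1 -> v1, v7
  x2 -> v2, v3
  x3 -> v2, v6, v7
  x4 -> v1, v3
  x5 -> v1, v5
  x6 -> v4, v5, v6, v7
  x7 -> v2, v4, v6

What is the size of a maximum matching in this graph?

7

One maximum matching: x1-v7, x2-v3, x3-v6, x4-v1, x5-v5, x6-v4, x7-v2.
All 7 left vertices are matched, so no larger matching exists.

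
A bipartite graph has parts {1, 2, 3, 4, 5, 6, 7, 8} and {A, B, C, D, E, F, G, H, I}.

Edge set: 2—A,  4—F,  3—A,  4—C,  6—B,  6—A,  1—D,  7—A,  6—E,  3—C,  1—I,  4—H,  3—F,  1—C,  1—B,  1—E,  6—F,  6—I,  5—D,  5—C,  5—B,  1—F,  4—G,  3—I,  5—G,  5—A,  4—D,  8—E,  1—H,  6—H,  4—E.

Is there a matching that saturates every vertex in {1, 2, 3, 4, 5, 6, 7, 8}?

No

The set {2, 7} has only 1 neighbour ({A}), so by Hall's theorem at most 7 of the 8 left vertices can be matched.
Hence no matching covers every left vertex.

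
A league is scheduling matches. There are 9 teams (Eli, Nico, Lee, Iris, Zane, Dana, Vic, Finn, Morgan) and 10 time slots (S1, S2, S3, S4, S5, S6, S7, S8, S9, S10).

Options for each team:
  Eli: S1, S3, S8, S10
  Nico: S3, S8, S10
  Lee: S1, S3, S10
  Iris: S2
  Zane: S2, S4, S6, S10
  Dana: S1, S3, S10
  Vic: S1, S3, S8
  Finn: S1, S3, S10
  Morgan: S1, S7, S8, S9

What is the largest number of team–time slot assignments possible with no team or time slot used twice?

7

One maximum matching: Eli-S1, Nico-S8, Lee-S3, Iris-S2, Zane-S4, Dana-S10, Morgan-S7.
The set {Eli, Nico, Lee, Dana, Vic, Finn} has only 4 neighbours ({S1, S10, S3, S8}), so by Hall's theorem at most 7 of the 9 teams can be matched.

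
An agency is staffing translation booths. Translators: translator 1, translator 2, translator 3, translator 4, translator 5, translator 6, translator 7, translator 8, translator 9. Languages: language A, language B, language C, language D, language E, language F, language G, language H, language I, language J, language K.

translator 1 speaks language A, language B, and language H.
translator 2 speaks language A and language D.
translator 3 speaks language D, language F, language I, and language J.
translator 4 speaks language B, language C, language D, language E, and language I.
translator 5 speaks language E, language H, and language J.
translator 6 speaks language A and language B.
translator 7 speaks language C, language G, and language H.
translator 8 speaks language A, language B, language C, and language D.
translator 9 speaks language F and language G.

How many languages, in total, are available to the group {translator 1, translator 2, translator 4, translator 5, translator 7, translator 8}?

9

The union of neighbours of {translator 1, translator 2, translator 4, translator 5, translator 7, translator 8} is {language A, language B, language C, language D, language E, language G, language H, language I, language J}, which has 9 elements.
Since |N(S)| = 9 ≥ |S| = 6, Hall's condition holds for this subset.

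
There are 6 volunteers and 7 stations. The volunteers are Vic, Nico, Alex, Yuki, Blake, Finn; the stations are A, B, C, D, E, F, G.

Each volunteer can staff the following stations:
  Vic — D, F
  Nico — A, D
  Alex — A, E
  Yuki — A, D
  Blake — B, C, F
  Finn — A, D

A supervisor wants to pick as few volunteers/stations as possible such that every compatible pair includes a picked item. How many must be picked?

The 5 edges Vic–F, Nico–A, Alex–E, Yuki–D, Blake–B form a matching, so any vertex cover needs at least 5 vertices (one per matched edge).
Conversely {Vic, Alex, Blake, A, D} meets every edge and has exactly 5 vertices, so 5 is optimal.

5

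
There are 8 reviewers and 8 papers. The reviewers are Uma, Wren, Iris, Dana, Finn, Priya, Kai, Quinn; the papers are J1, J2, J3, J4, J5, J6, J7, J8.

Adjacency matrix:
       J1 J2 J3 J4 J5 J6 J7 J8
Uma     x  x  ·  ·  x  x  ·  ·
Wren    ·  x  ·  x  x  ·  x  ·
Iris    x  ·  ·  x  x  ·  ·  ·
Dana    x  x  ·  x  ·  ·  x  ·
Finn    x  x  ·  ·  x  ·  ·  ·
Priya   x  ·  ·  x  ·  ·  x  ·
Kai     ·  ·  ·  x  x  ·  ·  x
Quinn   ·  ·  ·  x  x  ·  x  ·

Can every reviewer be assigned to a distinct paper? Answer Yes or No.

The set {Wren, Iris, Dana, Finn, Priya, Quinn} has only 5 neighbours ({J1, J2, J4, J5, J7}), so by Hall's theorem at most 7 of the 8 reviewers can be matched.
Hence no matching covers every reviewer.

No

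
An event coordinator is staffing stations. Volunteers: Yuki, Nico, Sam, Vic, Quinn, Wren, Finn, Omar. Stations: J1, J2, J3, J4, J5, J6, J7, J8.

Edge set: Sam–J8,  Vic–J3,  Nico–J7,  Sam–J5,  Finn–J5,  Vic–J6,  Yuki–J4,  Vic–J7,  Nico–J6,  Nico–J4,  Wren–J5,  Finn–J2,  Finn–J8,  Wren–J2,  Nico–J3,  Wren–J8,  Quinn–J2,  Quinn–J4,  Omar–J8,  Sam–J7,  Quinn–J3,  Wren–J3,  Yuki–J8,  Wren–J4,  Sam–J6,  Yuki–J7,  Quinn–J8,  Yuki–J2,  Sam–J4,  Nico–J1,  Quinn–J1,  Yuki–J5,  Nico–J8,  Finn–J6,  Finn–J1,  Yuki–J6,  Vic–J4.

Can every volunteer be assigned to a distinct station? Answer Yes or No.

One maximum matching: Yuki→J7, Nico→J1, Sam→J6, Vic→J4, Quinn→J3, Wren→J5, Finn→J2, Omar→J8.
Every volunteer is matched, so this is a perfect matching.

Yes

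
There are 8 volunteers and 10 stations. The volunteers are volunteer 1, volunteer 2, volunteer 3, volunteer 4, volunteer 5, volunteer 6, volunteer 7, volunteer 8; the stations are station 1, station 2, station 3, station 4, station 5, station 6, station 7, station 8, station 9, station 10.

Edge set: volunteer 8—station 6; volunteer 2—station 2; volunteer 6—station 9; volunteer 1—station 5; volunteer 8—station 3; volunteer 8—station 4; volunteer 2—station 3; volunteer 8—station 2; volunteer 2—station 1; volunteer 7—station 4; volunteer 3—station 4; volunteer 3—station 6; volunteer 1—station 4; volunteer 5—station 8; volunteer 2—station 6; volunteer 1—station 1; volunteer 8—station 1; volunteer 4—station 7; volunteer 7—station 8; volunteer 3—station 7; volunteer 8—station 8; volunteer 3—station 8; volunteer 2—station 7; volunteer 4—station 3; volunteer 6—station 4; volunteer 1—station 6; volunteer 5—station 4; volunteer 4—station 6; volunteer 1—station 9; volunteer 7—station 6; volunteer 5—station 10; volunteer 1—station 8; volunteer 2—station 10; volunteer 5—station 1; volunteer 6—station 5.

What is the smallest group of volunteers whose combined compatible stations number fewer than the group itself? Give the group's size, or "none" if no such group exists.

none

A matching saturating every volunteer exists, for instance volunteer 1→station 6, volunteer 2→station 7, volunteer 3→station 8, volunteer 4→station 3, volunteer 5→station 1, volunteer 6→station 5, volunteer 7→station 4, volunteer 8→station 2.
By Hall's marriage theorem, this means |N(S)| ≥ |S| for every subset S, so no violating subset exists.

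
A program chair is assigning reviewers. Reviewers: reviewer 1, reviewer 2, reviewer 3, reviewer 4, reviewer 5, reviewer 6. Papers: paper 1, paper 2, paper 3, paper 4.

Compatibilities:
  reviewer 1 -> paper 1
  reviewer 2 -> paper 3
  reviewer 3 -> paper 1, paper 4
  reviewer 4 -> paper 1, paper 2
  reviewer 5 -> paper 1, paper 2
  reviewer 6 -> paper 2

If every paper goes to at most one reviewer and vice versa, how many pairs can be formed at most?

4

A valid assignment of size 4: reviewer 1→paper 1, reviewer 2→paper 3, reviewer 3→paper 4, reviewer 4→paper 2.
The set {reviewer 1, reviewer 4, reviewer 5, reviewer 6} has only 2 neighbours ({paper 1, paper 2}), so by Hall's theorem at most 4 of the 6 reviewers can be matched.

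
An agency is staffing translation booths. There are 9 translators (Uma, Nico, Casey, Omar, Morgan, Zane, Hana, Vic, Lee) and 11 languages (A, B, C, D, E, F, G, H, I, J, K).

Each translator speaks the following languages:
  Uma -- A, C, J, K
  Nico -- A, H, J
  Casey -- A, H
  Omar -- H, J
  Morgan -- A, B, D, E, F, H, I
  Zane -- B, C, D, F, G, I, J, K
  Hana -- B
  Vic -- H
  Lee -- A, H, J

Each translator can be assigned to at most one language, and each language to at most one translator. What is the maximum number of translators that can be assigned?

7

For example, pair Uma-C, Nico-H, Casey-A, Omar-J, Morgan-E, Zane-G, Hana-B.
The set {Nico, Casey, Omar, Vic, Lee} has only 3 neighbours ({A, H, J}), so by Hall's theorem at most 7 of the 9 translators can be matched.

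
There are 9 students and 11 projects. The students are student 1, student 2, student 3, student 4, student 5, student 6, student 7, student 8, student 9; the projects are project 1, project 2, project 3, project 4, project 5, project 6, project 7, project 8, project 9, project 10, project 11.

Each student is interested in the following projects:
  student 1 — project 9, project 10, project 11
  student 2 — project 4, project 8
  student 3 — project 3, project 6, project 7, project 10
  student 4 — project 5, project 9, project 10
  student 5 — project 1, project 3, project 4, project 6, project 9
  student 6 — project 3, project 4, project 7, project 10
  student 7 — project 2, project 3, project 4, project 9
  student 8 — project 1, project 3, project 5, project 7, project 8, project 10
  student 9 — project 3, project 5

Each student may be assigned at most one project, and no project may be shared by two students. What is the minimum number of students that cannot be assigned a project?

For example, pair student 1→project 11, student 2→project 8, student 3→project 10, student 4→project 5, student 5→project 6, student 6→project 4, student 7→project 9, student 8→project 7, student 9→project 3.
This saturates every student, so 9 is the maximum.
That matches 9 of the 9, leaving 0 unmatched; no matching can do better.

0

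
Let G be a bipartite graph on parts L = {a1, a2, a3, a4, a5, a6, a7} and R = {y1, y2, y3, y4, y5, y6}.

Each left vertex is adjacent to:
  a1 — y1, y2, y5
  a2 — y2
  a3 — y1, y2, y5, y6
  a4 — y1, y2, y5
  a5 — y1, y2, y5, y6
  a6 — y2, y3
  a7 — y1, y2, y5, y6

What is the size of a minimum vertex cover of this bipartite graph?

A maximum matching has 5 edges (e.g. a1–y5, a2–y2, a3–y6, a4–y1, a6–y3).
By König's theorem the minimum vertex cover has the same size. One such cover is {a6, y1, y2, y5, y6}.

5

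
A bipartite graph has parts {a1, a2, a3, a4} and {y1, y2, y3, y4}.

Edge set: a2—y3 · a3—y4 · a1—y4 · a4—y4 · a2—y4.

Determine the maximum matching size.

One maximum matching: a1–y4, a2–y3.
The set {a1, a3, a4} has only 1 neighbour ({y4}), so by Hall's theorem at most 2 of the 4 left vertices can be matched.

2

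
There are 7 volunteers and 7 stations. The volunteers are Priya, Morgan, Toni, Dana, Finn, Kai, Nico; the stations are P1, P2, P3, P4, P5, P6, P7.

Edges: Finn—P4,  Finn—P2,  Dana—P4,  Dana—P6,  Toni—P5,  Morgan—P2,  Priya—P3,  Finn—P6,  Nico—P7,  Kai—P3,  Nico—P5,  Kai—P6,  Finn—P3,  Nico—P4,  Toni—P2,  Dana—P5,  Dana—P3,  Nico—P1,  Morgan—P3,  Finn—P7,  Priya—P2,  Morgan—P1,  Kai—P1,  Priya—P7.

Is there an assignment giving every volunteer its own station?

Yes

One maximum matching: Priya-P7, Morgan-P3, Toni-P2, Dana-P5, Finn-P4, Kai-P6, Nico-P1.
All 7 volunteers are covered.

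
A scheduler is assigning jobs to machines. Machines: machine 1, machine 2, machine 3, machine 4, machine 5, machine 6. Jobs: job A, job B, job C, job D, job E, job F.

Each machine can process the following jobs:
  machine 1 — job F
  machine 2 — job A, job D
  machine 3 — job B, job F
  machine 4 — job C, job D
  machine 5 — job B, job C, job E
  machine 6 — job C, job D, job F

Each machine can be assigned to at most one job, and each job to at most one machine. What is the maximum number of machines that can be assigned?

One maximum matching: machine 1-job F, machine 2-job A, machine 3-job B, machine 4-job C, machine 5-job E, machine 6-job D.
This saturates every machine, so 6 is the maximum.

6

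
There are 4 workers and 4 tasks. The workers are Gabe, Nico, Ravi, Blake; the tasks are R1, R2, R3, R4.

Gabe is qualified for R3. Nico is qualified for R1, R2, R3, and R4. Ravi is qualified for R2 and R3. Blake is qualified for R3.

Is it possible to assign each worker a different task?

No

The set {Gabe, Blake} has only 1 neighbour ({R3}), so by Hall's theorem at most 3 of the 4 workers can be matched.
Hence no matching covers every worker.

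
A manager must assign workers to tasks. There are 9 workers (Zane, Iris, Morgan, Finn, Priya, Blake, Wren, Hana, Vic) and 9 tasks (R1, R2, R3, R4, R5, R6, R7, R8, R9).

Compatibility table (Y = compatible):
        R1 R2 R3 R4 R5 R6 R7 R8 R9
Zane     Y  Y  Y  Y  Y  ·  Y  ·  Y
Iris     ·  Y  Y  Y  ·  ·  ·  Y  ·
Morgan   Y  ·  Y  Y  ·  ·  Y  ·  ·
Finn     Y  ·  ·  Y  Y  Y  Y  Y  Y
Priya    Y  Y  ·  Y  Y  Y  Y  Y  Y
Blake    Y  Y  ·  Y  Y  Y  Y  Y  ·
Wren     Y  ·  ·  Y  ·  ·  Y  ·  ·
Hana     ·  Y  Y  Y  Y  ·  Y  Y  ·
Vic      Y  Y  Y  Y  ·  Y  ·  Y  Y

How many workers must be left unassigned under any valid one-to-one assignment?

0

One maximum matching: Zane-R3, Iris-R8, Morgan-R7, Finn-R4, Priya-R5, Blake-R6, Wren-R1, Hana-R2, Vic-R9.
This saturates every worker, so 9 is the maximum.
That matches 9 of the 9, leaving 0 unmatched; no matching can do better.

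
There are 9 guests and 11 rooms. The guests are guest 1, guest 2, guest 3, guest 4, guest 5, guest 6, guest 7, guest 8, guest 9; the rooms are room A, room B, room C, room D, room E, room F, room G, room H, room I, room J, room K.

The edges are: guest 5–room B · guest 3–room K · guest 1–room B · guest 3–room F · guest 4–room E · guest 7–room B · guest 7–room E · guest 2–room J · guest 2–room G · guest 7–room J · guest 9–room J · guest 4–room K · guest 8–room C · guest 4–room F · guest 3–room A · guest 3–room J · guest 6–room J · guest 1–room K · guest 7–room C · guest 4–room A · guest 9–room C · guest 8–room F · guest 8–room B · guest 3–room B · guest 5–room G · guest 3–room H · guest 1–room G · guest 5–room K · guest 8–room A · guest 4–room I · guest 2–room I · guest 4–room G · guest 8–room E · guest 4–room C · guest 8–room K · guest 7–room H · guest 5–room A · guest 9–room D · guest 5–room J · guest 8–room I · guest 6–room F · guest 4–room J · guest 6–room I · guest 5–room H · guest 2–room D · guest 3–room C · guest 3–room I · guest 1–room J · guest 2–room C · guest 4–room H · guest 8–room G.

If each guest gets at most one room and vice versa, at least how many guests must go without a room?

A valid assignment of size 9: guest 1–room G, guest 2–room D, guest 3–room I, guest 4–room A, guest 5–room K, guest 6–room F, guest 7–room E, guest 8–room C, guest 9–room J.
This saturates every guest, so 9 is the maximum.
That matches 9 of the 9, leaving 0 unmatched; no matching can do better.

0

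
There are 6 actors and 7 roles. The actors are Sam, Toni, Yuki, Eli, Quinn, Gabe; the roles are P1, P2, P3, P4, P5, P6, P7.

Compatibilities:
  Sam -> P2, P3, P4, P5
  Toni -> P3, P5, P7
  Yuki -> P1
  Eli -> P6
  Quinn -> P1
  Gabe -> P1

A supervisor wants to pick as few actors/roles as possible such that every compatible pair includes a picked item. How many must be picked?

A maximum matching has 4 edges (e.g. Sam–P5, Toni–P7, Yuki–P1, Eli–P6).
By König's theorem the minimum vertex cover has the same size. One such cover is {Sam, Toni, Eli, P1}.

4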